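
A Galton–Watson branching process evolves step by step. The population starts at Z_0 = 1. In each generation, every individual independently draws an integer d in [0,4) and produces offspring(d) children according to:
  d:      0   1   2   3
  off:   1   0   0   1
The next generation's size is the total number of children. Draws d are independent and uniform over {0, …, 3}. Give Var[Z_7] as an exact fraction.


Outcome values over d=0..3: [1, 0, 0, 1]
Σy = 2, Σy² = 2, M = 4
μ = 2/4 = 1/2,  σ² = 2/4 − (1/2)² = 1/4
V_0 = 0, E_0 = 1
V_1 = 1/4·E_0 + (1/2)²·V_0 = 1/4;  E_1 = 1/2
V_2 = 1/4·E_1 + (1/2)²·V_1 = 3/16;  E_2 = 1/4
V_3 = 1/4·E_2 + (1/2)²·V_2 = 7/64;  E_3 = 1/8
V_4 = 1/4·E_3 + (1/2)²·V_3 = 15/256;  E_4 = 1/16
V_5 = 1/4·E_4 + (1/2)²·V_4 = 31/1024;  E_5 = 1/32
V_6 = 1/4·E_5 + (1/2)²·V_5 = 63/4096;  E_6 = 1/64
V_7 = 1/4·E_6 + (1/2)²·V_6 = 127/16384;  E_7 = 1/128

127/16384


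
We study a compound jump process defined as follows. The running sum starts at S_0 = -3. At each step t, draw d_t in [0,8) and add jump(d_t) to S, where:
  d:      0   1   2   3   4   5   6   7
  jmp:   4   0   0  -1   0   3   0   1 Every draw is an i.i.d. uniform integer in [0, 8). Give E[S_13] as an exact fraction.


67/8

Outcome values over d=0..7: [4, 0, 0, -1, 0, 3, 0, 1]
Σy = 7, Σy² = 27, M = 8
μ = 7/8 = 7/8,  σ² = 27/8 − (7/8)² = 167/64
E[S_13] = -3 + 13·(7/8) = 67/8


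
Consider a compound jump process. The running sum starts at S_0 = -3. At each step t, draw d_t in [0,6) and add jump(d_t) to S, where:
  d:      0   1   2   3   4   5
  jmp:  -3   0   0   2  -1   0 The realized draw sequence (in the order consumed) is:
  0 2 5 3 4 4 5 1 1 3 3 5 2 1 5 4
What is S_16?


-3

t=0: S=-3, d=0, jump=-3, S_1=-6
t=1: S=-6, d=2, jump=0, S_2=-6
t=2: S=-6, d=5, jump=0, S_3=-6
t=3: S=-6, d=3, jump=2, S_4=-4
t=4: S=-4, d=4, jump=-1, S_5=-5
t=5: S=-5, d=4, jump=-1, S_6=-6
t=6: S=-6, d=5, jump=0, S_7=-6
t=7: S=-6, d=1, jump=0, S_8=-6
t=8: S=-6, d=1, jump=0, S_9=-6
t=9: S=-6, d=3, jump=2, S_10=-4
t=10: S=-4, d=3, jump=2, S_11=-2
t=11: S=-2, d=5, jump=0, S_12=-2
t=12: S=-2, d=2, jump=0, S_13=-2
t=13: S=-2, d=1, jump=0, S_14=-2
t=14: S=-2, d=5, jump=0, S_15=-2
t=15: S=-2, d=4, jump=-1, S_16=-3


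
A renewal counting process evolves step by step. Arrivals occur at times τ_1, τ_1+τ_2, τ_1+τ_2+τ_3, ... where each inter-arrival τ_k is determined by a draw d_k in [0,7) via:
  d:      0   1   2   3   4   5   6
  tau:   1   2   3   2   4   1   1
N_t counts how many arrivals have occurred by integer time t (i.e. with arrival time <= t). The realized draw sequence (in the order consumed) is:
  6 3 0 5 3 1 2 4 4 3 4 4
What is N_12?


draw d_1=6: τ_1=1, arrival time A_1=1
draw d_2=3: τ_2=2, arrival time A_2=3
draw d_3=0: τ_3=1, arrival time A_3=4
draw d_4=5: τ_4=1, arrival time A_4=5
draw d_5=3: τ_5=2, arrival time A_5=7
draw d_6=1: τ_6=2, arrival time A_6=9
draw d_7=2: τ_7=3, arrival time A_7=12
draw d_8=4: τ_8=4, arrival time A_8=16
draw d_9=4: τ_9=4, arrival time A_9=20
draw d_10=3: τ_10=2, arrival time A_10=22
draw d_11=4: τ_11=4, arrival time A_11=26
draw d_12=4: τ_12=4, arrival time A_12=30
N_t over t=0..12: 0:0 1:1 2:1 3:2 4:3 5:4 6:4 7:5 8:5 9:6 10:6 11:6 12:7

7


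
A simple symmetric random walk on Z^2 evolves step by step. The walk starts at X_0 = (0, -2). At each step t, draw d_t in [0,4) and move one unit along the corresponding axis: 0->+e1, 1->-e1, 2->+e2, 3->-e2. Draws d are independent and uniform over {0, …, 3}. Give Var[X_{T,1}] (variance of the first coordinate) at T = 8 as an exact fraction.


4

Outcome values over d=0..3: [1, -1, 0, 0]
Σy = 0, Σy² = 2, M = 4
μ = 0/4 = 0,  σ² = 2/4 − (0)² = 1/2
Independent increments: Var[X_8] = 8·σ² = 8·(1/2) = 4


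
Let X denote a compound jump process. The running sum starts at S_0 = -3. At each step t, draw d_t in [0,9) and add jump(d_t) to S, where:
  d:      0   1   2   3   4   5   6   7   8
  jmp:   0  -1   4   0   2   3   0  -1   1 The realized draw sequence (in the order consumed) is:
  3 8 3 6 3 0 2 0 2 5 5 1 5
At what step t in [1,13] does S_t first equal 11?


12

t=0: S=-3, d=3, jump=0, S_1=-3
t=1: S=-3, d=8, jump=1, S_2=-2
t=2: S=-2, d=3, jump=0, S_3=-2
t=3: S=-2, d=6, jump=0, S_4=-2
t=4: S=-2, d=3, jump=0, S_5=-2
t=5: S=-2, d=0, jump=0, S_6=-2
t=6: S=-2, d=2, jump=4, S_7=2
t=7: S=2, d=0, jump=0, S_8=2
t=8: S=2, d=2, jump=4, S_9=6
t=9: S=6, d=5, jump=3, S_10=9
t=10: S=9, d=5, jump=3, S_11=12
t=11: S=12, d=1, jump=-1, S_12=11
t=12: S=11, d=5, jump=3, S_13=14


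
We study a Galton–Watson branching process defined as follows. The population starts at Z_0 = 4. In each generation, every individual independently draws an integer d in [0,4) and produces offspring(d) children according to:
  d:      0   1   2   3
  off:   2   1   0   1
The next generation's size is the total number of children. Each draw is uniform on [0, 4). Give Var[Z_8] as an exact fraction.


Outcome values over d=0..3: [2, 1, 0, 1]
Σy = 4, Σy² = 6, M = 4
μ = 4/4 = 1,  σ² = 6/4 − (1)² = 1/2
V_0 = 0, E_0 = 4
V_1 = 1/2·E_0 + (1)²·V_0 = 2;  E_1 = 4
V_2 = 1/2·E_1 + (1)²·V_1 = 4;  E_2 = 4
V_3 = 1/2·E_2 + (1)²·V_2 = 6;  E_3 = 4
V_4 = 1/2·E_3 + (1)²·V_3 = 8;  E_4 = 4
V_5 = 1/2·E_4 + (1)²·V_4 = 10;  E_5 = 4
V_6 = 1/2·E_5 + (1)²·V_5 = 12;  E_6 = 4
V_7 = 1/2·E_6 + (1)²·V_6 = 14;  E_7 = 4
V_8 = 1/2·E_7 + (1)²·V_7 = 16;  E_8 = 4

16


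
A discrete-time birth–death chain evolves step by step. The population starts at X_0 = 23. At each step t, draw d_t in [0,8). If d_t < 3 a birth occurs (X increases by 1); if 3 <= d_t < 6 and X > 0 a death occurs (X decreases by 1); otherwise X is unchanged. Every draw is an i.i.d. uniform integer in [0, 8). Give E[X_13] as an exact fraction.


X can drop by at most 1 per step and X_0 = 23 > T = 13, so X_t >= 23 − t >= 10 > 0 for every t <= 13: the floor at 0 (the 'and X > 0' condition) never binds. Hence X_13 = X_0 + Σ_{t<13} Y_t with i.i.d. increments Y_t = y(d_t) ∈ {+1, −1, 0}.
Outcome values over d=0..7: [1, 1, 1, -1, -1, -1, 0, 0]
Σy = 0, Σy² = 6, M = 8
μ = 0/8 = 0,  σ² = 6/8 − (0)² = 3/4
E[X_13] = 23 + 13·(0) = 23

23


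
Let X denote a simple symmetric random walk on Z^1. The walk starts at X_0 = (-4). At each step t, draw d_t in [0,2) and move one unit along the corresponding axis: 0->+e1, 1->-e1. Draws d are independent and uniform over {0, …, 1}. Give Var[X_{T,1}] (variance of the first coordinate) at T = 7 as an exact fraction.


Outcome values over d=0..1: [1, -1]
Σy = 0, Σy² = 2, M = 2
μ = 0/2 = 0,  σ² = 2/2 − (0)² = 1
Independent increments: Var[X_7] = 7·σ² = 7·(1) = 7

7


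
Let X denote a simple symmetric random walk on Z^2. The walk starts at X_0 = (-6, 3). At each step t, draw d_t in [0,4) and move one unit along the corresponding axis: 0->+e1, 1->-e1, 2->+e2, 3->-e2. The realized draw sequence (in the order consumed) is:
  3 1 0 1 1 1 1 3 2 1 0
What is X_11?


t=0: X=(-6, 3), d=3 → -e2, X_1=(-6, 2)
t=1: X=(-6, 2), d=1 → -e1, X_2=(-7, 2)
t=2: X=(-7, 2), d=0 → +e1, X_3=(-6, 2)
t=3: X=(-6, 2), d=1 → -e1, X_4=(-7, 2)
t=4: X=(-7, 2), d=1 → -e1, X_5=(-8, 2)
t=5: X=(-8, 2), d=1 → -e1, X_6=(-9, 2)
t=6: X=(-9, 2), d=1 → -e1, X_7=(-10, 2)
t=7: X=(-10, 2), d=3 → -e2, X_8=(-10, 1)
t=8: X=(-10, 1), d=2 → +e2, X_9=(-10, 2)
t=9: X=(-10, 2), d=1 → -e1, X_10=(-11, 2)
t=10: X=(-11, 2), d=0 → +e1, X_11=(-10, 2)

(-10, 2)


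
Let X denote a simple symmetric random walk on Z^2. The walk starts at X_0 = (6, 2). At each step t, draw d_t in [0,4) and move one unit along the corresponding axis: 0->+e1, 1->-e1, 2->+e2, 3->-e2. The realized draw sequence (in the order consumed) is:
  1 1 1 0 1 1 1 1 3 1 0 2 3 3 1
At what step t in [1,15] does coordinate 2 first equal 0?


t=0: X=(6, 2), d=1 → -e1, X_1=(5, 2)
t=1: X=(5, 2), d=1 → -e1, X_2=(4, 2)
t=2: X=(4, 2), d=1 → -e1, X_3=(3, 2)
t=3: X=(3, 2), d=0 → +e1, X_4=(4, 2)
t=4: X=(4, 2), d=1 → -e1, X_5=(3, 2)
t=5: X=(3, 2), d=1 → -e1, X_6=(2, 2)
t=6: X=(2, 2), d=1 → -e1, X_7=(1, 2)
t=7: X=(1, 2), d=1 → -e1, X_8=(0, 2)
t=8: X=(0, 2), d=3 → -e2, X_9=(0, 1)
t=9: X=(0, 1), d=1 → -e1, X_10=(-1, 1)
t=10: X=(-1, 1), d=0 → +e1, X_11=(0, 1)
t=11: X=(0, 1), d=2 → +e2, X_12=(0, 2)
t=12: X=(0, 2), d=3 → -e2, X_13=(0, 1)
t=13: X=(0, 1), d=3 → -e2, X_14=(0, 0)
t=14: X=(0, 0), d=1 → -e1, X_15=(-1, 0)

14


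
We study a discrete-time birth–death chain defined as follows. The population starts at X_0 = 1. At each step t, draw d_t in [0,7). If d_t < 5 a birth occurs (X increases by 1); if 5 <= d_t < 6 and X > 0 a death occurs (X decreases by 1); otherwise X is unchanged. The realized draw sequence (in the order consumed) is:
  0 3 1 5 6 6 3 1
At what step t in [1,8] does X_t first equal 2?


1

t=0: X=1, d=0 → birth, X_1=2
t=1: X=2, d=3 → birth, X_2=3
t=2: X=3, d=1 → birth, X_3=4
t=3: X=4, d=5 → death, X_4=3
t=4: X=3, d=6 → hold, X_5=3
t=5: X=3, d=6 → hold, X_6=3
t=6: X=3, d=3 → birth, X_7=4
t=7: X=4, d=1 → birth, X_8=5


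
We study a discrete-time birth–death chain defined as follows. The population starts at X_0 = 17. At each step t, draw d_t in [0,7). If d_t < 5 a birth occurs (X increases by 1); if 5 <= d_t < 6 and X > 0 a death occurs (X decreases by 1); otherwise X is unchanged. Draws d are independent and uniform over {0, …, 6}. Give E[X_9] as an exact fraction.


X can drop by at most 1 per step and X_0 = 17 > T = 9, so X_t >= 17 − t >= 8 > 0 for every t <= 9: the floor at 0 (the 'and X > 0' condition) never binds. Hence X_9 = X_0 + Σ_{t<9} Y_t with i.i.d. increments Y_t = y(d_t) ∈ {+1, −1, 0}.
Outcome values over d=0..6: [1, 1, 1, 1, 1, -1, 0]
Σy = 4, Σy² = 6, M = 7
μ = 4/7 = 4/7,  σ² = 6/7 − (4/7)² = 26/49
E[X_9] = 17 + 9·(4/7) = 155/7

155/7


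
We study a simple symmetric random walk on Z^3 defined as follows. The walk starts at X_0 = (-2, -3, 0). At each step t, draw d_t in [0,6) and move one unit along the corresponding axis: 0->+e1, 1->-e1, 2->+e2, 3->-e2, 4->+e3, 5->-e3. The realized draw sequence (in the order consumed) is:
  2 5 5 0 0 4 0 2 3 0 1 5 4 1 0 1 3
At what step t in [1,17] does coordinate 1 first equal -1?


4

t=0: X=(-2, -3, 0), d=2 → +e2, X_1=(-2, -2, 0)
t=1: X=(-2, -2, 0), d=5 → -e3, X_2=(-2, -2, -1)
t=2: X=(-2, -2, -1), d=5 → -e3, X_3=(-2, -2, -2)
t=3: X=(-2, -2, -2), d=0 → +e1, X_4=(-1, -2, -2)
t=4: X=(-1, -2, -2), d=0 → +e1, X_5=(0, -2, -2)
t=5: X=(0, -2, -2), d=4 → +e3, X_6=(0, -2, -1)
t=6: X=(0, -2, -1), d=0 → +e1, X_7=(1, -2, -1)
t=7: X=(1, -2, -1), d=2 → +e2, X_8=(1, -1, -1)
t=8: X=(1, -1, -1), d=3 → -e2, X_9=(1, -2, -1)
t=9: X=(1, -2, -1), d=0 → +e1, X_10=(2, -2, -1)
t=10: X=(2, -2, -1), d=1 → -e1, X_11=(1, -2, -1)
t=11: X=(1, -2, -1), d=5 → -e3, X_12=(1, -2, -2)
t=12: X=(1, -2, -2), d=4 → +e3, X_13=(1, -2, -1)
t=13: X=(1, -2, -1), d=1 → -e1, X_14=(0, -2, -1)
t=14: X=(0, -2, -1), d=0 → +e1, X_15=(1, -2, -1)
t=15: X=(1, -2, -1), d=1 → -e1, X_16=(0, -2, -1)
t=16: X=(0, -2, -1), d=3 → -e2, X_17=(0, -3, -1)


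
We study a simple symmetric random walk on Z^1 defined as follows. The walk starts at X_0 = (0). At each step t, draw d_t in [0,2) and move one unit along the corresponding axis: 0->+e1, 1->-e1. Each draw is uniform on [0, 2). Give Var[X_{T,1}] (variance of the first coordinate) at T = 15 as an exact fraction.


Outcome values over d=0..1: [1, -1]
Σy = 0, Σy² = 2, M = 2
μ = 0/2 = 0,  σ² = 2/2 − (0)² = 1
Independent increments: Var[X_15] = 15·σ² = 15·(1) = 15

15


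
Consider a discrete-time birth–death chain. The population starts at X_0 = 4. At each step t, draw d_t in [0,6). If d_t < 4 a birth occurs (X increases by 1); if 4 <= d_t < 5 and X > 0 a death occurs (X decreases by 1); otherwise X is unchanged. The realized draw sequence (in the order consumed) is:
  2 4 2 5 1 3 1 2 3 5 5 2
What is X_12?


t=0: X=4, d=2 → birth, X_1=5
t=1: X=5, d=4 → death, X_2=4
t=2: X=4, d=2 → birth, X_3=5
t=3: X=5, d=5 → hold, X_4=5
t=4: X=5, d=1 → birth, X_5=6
t=5: X=6, d=3 → birth, X_6=7
t=6: X=7, d=1 → birth, X_7=8
t=7: X=8, d=2 → birth, X_8=9
t=8: X=9, d=3 → birth, X_9=10
t=9: X=10, d=5 → hold, X_10=10
t=10: X=10, d=5 → hold, X_11=10
t=11: X=10, d=2 → birth, X_12=11

11


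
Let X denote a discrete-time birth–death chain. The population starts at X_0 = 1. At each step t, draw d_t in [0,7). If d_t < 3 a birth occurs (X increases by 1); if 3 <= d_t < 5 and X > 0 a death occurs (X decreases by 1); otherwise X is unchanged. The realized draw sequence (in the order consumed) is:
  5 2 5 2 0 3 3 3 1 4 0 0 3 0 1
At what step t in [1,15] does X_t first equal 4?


5

t=0: X=1, d=5 → hold, X_1=1
t=1: X=1, d=2 → birth, X_2=2
t=2: X=2, d=5 → hold, X_3=2
t=3: X=2, d=2 → birth, X_4=3
t=4: X=3, d=0 → birth, X_5=4
t=5: X=4, d=3 → death, X_6=3
t=6: X=3, d=3 → death, X_7=2
t=7: X=2, d=3 → death, X_8=1
t=8: X=1, d=1 → birth, X_9=2
t=9: X=2, d=4 → death, X_10=1
t=10: X=1, d=0 → birth, X_11=2
t=11: X=2, d=0 → birth, X_12=3
t=12: X=3, d=3 → death, X_13=2
t=13: X=2, d=0 → birth, X_14=3
t=14: X=3, d=1 → birth, X_15=4


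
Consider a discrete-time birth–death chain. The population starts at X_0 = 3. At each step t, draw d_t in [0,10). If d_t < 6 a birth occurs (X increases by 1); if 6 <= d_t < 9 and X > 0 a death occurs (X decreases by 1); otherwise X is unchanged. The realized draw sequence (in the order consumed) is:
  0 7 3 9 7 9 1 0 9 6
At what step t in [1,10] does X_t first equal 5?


8

t=0: X=3, d=0 → birth, X_1=4
t=1: X=4, d=7 → death, X_2=3
t=2: X=3, d=3 → birth, X_3=4
t=3: X=4, d=9 → hold, X_4=4
t=4: X=4, d=7 → death, X_5=3
t=5: X=3, d=9 → hold, X_6=3
t=6: X=3, d=1 → birth, X_7=4
t=7: X=4, d=0 → birth, X_8=5
t=8: X=5, d=9 → hold, X_9=5
t=9: X=5, d=6 → death, X_10=4


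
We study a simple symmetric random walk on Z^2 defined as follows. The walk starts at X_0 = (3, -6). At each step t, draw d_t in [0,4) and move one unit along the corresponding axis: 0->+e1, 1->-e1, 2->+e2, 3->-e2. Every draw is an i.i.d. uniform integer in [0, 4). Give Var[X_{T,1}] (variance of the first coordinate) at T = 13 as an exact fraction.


Outcome values over d=0..3: [1, -1, 0, 0]
Σy = 0, Σy² = 2, M = 4
μ = 0/4 = 0,  σ² = 2/4 − (0)² = 1/2
Independent increments: Var[X_13] = 13·σ² = 13·(1/2) = 13/2

13/2


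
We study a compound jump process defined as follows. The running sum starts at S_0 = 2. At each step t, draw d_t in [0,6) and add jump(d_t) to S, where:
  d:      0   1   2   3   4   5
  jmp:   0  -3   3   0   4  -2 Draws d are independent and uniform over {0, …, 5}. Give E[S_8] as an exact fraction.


Outcome values over d=0..5: [0, -3, 3, 0, 4, -2]
Σy = 2, Σy² = 38, M = 6
μ = 2/6 = 1/3,  σ² = 38/6 − (1/3)² = 56/9
E[S_8] = 2 + 8·(1/3) = 14/3

14/3


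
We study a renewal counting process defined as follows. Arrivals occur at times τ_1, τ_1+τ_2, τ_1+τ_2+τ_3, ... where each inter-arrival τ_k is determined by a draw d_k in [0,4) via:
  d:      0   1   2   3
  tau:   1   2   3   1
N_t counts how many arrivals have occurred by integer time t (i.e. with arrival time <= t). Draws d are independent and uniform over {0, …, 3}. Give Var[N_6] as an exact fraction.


3719/4096

Inter-arrival values over d=0..3: [1, 2, 3, 1]
Each d has probability 1/4, so the pmf of τ is: f(1) = 1/2, f(2) = 1/4, f(3) = 1/4
Let p_n(j) = P(N_n = j), with p_0 = [1]. Condition on τ_1: p_n(0) = P(τ > n), and for j >= 1, p_n(j) = Σ_{k<=n} f(k)·p_{n−k}(j−1)
p_1 = [1/2, 1/2]  (j = 0..1)
p_2 = [1/4, 1/2, 1/4]  (j = 0..2)
p_3 = [0, 1/2, 3/8, 1/8]  (j = 0..3)
p_4 = [0, 3/16, 1/2, 1/4, 1/16]  (j = 0..4)
p_5 = [0, 1/16, 11/32, 13/32, 5/32, 1/32]  (j = 0..5)
p_6 = [0, 0, 13/64, 25/64, 19/64, 3/32, 1/64]  (j = 0..6)
E[N_6] = Σ j·p_6(j) = 213/64;  E[N_6²] = Σ j²·p_6(j) = 767/64
Var[N_6] = 767/64 − (213/64)² = 3719/4096


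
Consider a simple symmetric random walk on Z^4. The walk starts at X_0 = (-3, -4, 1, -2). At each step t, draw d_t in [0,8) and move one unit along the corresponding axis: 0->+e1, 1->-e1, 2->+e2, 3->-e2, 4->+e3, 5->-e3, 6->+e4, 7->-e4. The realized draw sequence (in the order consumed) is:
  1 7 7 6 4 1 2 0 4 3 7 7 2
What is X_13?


(-4, -3, 3, -5)

t=0: X=(-3, -4, 1, -2), d=1 → -e1, X_1=(-4, -4, 1, -2)
t=1: X=(-4, -4, 1, -2), d=7 → -e4, X_2=(-4, -4, 1, -3)
t=2: X=(-4, -4, 1, -3), d=7 → -e4, X_3=(-4, -4, 1, -4)
t=3: X=(-4, -4, 1, -4), d=6 → +e4, X_4=(-4, -4, 1, -3)
t=4: X=(-4, -4, 1, -3), d=4 → +e3, X_5=(-4, -4, 2, -3)
t=5: X=(-4, -4, 2, -3), d=1 → -e1, X_6=(-5, -4, 2, -3)
t=6: X=(-5, -4, 2, -3), d=2 → +e2, X_7=(-5, -3, 2, -3)
t=7: X=(-5, -3, 2, -3), d=0 → +e1, X_8=(-4, -3, 2, -3)
t=8: X=(-4, -3, 2, -3), d=4 → +e3, X_9=(-4, -3, 3, -3)
t=9: X=(-4, -3, 3, -3), d=3 → -e2, X_10=(-4, -4, 3, -3)
t=10: X=(-4, -4, 3, -3), d=7 → -e4, X_11=(-4, -4, 3, -4)
t=11: X=(-4, -4, 3, -4), d=7 → -e4, X_12=(-4, -4, 3, -5)
t=12: X=(-4, -4, 3, -5), d=2 → +e2, X_13=(-4, -3, 3, -5)


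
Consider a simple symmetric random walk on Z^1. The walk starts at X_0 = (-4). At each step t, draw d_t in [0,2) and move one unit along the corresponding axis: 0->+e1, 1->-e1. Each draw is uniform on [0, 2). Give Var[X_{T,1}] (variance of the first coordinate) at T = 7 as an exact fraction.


7

Outcome values over d=0..1: [1, -1]
Σy = 0, Σy² = 2, M = 2
μ = 0/2 = 0,  σ² = 2/2 − (0)² = 1
Independent increments: Var[X_7] = 7·σ² = 7·(1) = 7


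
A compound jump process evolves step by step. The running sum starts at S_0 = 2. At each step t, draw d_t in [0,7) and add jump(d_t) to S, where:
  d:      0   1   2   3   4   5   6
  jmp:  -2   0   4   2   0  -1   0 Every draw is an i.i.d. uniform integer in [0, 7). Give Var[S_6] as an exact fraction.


Outcome values over d=0..6: [-2, 0, 4, 2, 0, -1, 0]
Σy = 3, Σy² = 25, M = 7
μ = 3/7 = 3/7,  σ² = 25/7 − (3/7)² = 166/49
Independent increments: Var[S_6] = 6·σ² = 6·(166/49) = 996/49

996/49


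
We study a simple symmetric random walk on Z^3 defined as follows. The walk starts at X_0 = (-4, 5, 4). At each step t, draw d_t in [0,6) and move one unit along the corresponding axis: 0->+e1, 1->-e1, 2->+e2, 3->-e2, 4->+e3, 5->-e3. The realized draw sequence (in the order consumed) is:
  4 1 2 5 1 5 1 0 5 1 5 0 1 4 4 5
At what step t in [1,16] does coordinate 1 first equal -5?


t=0: X=(-4, 5, 4), d=4 → +e3, X_1=(-4, 5, 5)
t=1: X=(-4, 5, 5), d=1 → -e1, X_2=(-5, 5, 5)
t=2: X=(-5, 5, 5), d=2 → +e2, X_3=(-5, 6, 5)
t=3: X=(-5, 6, 5), d=5 → -e3, X_4=(-5, 6, 4)
t=4: X=(-5, 6, 4), d=1 → -e1, X_5=(-6, 6, 4)
t=5: X=(-6, 6, 4), d=5 → -e3, X_6=(-6, 6, 3)
t=6: X=(-6, 6, 3), d=1 → -e1, X_7=(-7, 6, 3)
t=7: X=(-7, 6, 3), d=0 → +e1, X_8=(-6, 6, 3)
t=8: X=(-6, 6, 3), d=5 → -e3, X_9=(-6, 6, 2)
t=9: X=(-6, 6, 2), d=1 → -e1, X_10=(-7, 6, 2)
t=10: X=(-7, 6, 2), d=5 → -e3, X_11=(-7, 6, 1)
t=11: X=(-7, 6, 1), d=0 → +e1, X_12=(-6, 6, 1)
t=12: X=(-6, 6, 1), d=1 → -e1, X_13=(-7, 6, 1)
t=13: X=(-7, 6, 1), d=4 → +e3, X_14=(-7, 6, 2)
t=14: X=(-7, 6, 2), d=4 → +e3, X_15=(-7, 6, 3)
t=15: X=(-7, 6, 3), d=5 → -e3, X_16=(-7, 6, 2)

2


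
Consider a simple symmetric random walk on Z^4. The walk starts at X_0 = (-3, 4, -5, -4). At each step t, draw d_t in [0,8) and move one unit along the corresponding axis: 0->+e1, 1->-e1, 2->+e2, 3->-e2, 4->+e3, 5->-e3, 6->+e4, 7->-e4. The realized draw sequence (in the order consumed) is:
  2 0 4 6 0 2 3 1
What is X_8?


t=0: X=(-3, 4, -5, -4), d=2 → +e2, X_1=(-3, 5, -5, -4)
t=1: X=(-3, 5, -5, -4), d=0 → +e1, X_2=(-2, 5, -5, -4)
t=2: X=(-2, 5, -5, -4), d=4 → +e3, X_3=(-2, 5, -4, -4)
t=3: X=(-2, 5, -4, -4), d=6 → +e4, X_4=(-2, 5, -4, -3)
t=4: X=(-2, 5, -4, -3), d=0 → +e1, X_5=(-1, 5, -4, -3)
t=5: X=(-1, 5, -4, -3), d=2 → +e2, X_6=(-1, 6, -4, -3)
t=6: X=(-1, 6, -4, -3), d=3 → -e2, X_7=(-1, 5, -4, -3)
t=7: X=(-1, 5, -4, -3), d=1 → -e1, X_8=(-2, 5, -4, -3)

(-2, 5, -4, -3)


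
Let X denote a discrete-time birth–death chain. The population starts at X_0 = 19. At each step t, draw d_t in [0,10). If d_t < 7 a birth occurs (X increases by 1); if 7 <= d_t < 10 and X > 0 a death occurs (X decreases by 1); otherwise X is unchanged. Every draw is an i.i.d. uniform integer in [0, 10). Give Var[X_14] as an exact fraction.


X can drop by at most 1 per step and X_0 = 19 > T = 14, so X_t >= 19 − t >= 5 > 0 for every t <= 14: the floor at 0 (the 'and X > 0' condition) never binds. Hence X_14 = X_0 + Σ_{t<14} Y_t with i.i.d. increments Y_t = y(d_t) ∈ {+1, −1, 0}.
Outcome values over d=0..9: [1, 1, 1, 1, 1, 1, 1, -1, -1, -1]
Σy = 4, Σy² = 10, M = 10
μ = 4/10 = 2/5,  σ² = 10/10 − (2/5)² = 21/25
Independent increments: Var[X_14] = 14·σ² = 14·(21/25) = 294/25

294/25


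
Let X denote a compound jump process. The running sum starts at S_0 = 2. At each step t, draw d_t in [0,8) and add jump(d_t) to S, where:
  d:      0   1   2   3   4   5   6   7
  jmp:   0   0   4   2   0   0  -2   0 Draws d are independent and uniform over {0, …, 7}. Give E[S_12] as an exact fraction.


8

Outcome values over d=0..7: [0, 0, 4, 2, 0, 0, -2, 0]
Σy = 4, Σy² = 24, M = 8
μ = 4/8 = 1/2,  σ² = 24/8 − (1/2)² = 11/4
E[S_12] = 2 + 12·(1/2) = 8


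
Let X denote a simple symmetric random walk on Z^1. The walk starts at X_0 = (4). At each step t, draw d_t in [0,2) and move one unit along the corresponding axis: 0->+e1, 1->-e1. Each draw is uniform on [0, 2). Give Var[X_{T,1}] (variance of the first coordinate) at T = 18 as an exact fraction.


Outcome values over d=0..1: [1, -1]
Σy = 0, Σy² = 2, M = 2
μ = 0/2 = 0,  σ² = 2/2 − (0)² = 1
Independent increments: Var[X_18] = 18·σ² = 18·(1) = 18

18


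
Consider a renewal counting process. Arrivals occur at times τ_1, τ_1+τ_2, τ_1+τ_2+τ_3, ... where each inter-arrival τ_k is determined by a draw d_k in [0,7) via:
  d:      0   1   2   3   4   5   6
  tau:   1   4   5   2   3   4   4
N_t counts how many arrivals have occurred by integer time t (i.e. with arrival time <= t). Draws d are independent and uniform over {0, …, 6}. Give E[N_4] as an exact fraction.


2381/2401

Inter-arrival values over d=0..6: [1, 4, 5, 2, 3, 4, 4]
Each d has probability 1/7, so the pmf of τ is: f(1) = 1/7, f(2) = 1/7, f(3) = 1/7, f(4) = 3/7, f(5) = 1/7
Renewal equation for m(n) = E[N_n]: condition on τ_1 = k (if k <= n, one arrival plus a fresh copy on the remaining n−k steps): m(n) = F(n) + Σ_{k<=n} f(k)·m(n−k), where F(n) = P(τ <= n) and m(0) = 0
m(1) = F(1) = 1/7
m(2) = F(2) + f(1)·m(1) = 2/7 + 1/7·1/7 = 15/49
m(3) = F(3) + f(1)·m(2) + f(2)·m(1) = 3/7 + 1/7·15/49 + 1/7·1/7 = 169/343
m(4) = F(4) + f(1)·m(3) + f(2)·m(2) + f(3)·m(1) = 6/7 + 1/7·169/343 + 1/7·15/49 + 1/7·1/7 = 2381/2401
E[N_4] = m(4) = 2381/2401


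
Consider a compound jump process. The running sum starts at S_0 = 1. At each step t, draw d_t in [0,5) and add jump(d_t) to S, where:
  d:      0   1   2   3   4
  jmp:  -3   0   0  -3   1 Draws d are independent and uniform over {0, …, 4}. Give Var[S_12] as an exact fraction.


Outcome values over d=0..4: [-3, 0, 0, -3, 1]
Σy = -5, Σy² = 19, M = 5
μ = -5/5 = -1,  σ² = 19/5 − (-1)² = 14/5
Independent increments: Var[S_12] = 12·σ² = 12·(14/5) = 168/5

168/5


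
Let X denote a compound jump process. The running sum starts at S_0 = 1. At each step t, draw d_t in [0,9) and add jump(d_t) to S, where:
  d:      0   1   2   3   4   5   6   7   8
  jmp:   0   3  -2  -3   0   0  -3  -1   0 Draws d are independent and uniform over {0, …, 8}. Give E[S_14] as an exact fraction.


-25/3

Outcome values over d=0..8: [0, 3, -2, -3, 0, 0, -3, -1, 0]
Σy = -6, Σy² = 32, M = 9
μ = -6/9 = -2/3,  σ² = 32/9 − (-2/3)² = 28/9
E[S_14] = 1 + 14·(-2/3) = -25/3


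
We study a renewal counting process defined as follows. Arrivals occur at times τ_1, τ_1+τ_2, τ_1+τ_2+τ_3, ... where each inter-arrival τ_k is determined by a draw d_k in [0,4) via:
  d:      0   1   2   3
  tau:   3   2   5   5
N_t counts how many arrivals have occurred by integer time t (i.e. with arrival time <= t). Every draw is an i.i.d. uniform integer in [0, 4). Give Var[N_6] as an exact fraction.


927/4096

Inter-arrival values over d=0..3: [3, 2, 5, 5]
Each d has probability 1/4, so the pmf of τ is: f(2) = 1/4, f(3) = 1/4, f(5) = 1/2
Let p_n(j) = P(N_n = j), with p_0 = [1]. Condition on τ_1: p_n(0) = P(τ > n), and for j >= 1, p_n(j) = Σ_{k<=n} f(k)·p_{n−k}(j−1)
p_1 = [1]  (j = 0)
p_2 = [3/4, 1/4]  (j = 0..1)
p_3 = [1/2, 1/2]  (j = 0..1)
p_4 = [1/2, 7/16, 1/16]  (j = 0..2)
p_5 = [0, 13/16, 3/16]  (j = 0..2)
p_6 = [0, 3/4, 15/64, 1/64]  (j = 0..3)
E[N_6] = Σ j·p_6(j) = 81/64;  E[N_6²] = Σ j²·p_6(j) = 117/64
Var[N_6] = 117/64 − (81/64)² = 927/4096


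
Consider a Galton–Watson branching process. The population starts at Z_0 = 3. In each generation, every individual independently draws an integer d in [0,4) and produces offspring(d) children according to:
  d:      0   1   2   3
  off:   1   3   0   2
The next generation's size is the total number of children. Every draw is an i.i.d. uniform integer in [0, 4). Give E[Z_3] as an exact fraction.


Outcome values over d=0..3: [1, 3, 0, 2]
Σy = 6, Σy² = 14, M = 4
μ = 6/4 = 3/2,  σ² = 14/4 − (3/2)² = 5/4
E[Z_0] = 3
E[Z_1] = 3/2·E[Z_0] = 9/2
E[Z_2] = 3/2·E[Z_1] = 27/4
E[Z_3] = 3/2·E[Z_2] = 81/8

81/8


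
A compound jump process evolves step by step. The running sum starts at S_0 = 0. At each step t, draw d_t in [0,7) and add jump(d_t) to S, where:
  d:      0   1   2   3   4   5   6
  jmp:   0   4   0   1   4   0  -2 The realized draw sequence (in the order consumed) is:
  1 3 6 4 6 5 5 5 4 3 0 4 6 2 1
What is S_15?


16

t=0: S=0, d=1, jump=4, S_1=4
t=1: S=4, d=3, jump=1, S_2=5
t=2: S=5, d=6, jump=-2, S_3=3
t=3: S=3, d=4, jump=4, S_4=7
t=4: S=7, d=6, jump=-2, S_5=5
t=5: S=5, d=5, jump=0, S_6=5
t=6: S=5, d=5, jump=0, S_7=5
t=7: S=5, d=5, jump=0, S_8=5
t=8: S=5, d=4, jump=4, S_9=9
t=9: S=9, d=3, jump=1, S_10=10
t=10: S=10, d=0, jump=0, S_11=10
t=11: S=10, d=4, jump=4, S_12=14
t=12: S=14, d=6, jump=-2, S_13=12
t=13: S=12, d=2, jump=0, S_14=12
t=14: S=12, d=1, jump=4, S_15=16


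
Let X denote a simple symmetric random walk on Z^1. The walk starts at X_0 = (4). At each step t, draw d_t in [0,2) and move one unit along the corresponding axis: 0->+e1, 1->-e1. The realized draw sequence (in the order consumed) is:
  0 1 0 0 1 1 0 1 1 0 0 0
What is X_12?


(6)

t=0: X=(4), d=0 → +e1, X_1=(5)
t=1: X=(5), d=1 → -e1, X_2=(4)
t=2: X=(4), d=0 → +e1, X_3=(5)
t=3: X=(5), d=0 → +e1, X_4=(6)
t=4: X=(6), d=1 → -e1, X_5=(5)
t=5: X=(5), d=1 → -e1, X_6=(4)
t=6: X=(4), d=0 → +e1, X_7=(5)
t=7: X=(5), d=1 → -e1, X_8=(4)
t=8: X=(4), d=1 → -e1, X_9=(3)
t=9: X=(3), d=0 → +e1, X_10=(4)
t=10: X=(4), d=0 → +e1, X_11=(5)
t=11: X=(5), d=0 → +e1, X_12=(6)


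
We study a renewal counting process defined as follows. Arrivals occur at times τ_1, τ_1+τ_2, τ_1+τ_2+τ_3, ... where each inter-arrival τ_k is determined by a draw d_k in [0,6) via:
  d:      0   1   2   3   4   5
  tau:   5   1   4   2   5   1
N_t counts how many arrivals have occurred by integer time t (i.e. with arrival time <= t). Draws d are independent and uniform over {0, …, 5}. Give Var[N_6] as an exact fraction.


26462255/34012224

Inter-arrival values over d=0..5: [5, 1, 4, 2, 5, 1]
Each d has probability 1/6, so the pmf of τ is: f(1) = 1/3, f(2) = 1/6, f(4) = 1/6, f(5) = 1/3
Let p_n(j) = P(N_n = j), with p_0 = [1]. Condition on τ_1: p_n(0) = P(τ > n), and for j >= 1, p_n(j) = Σ_{k<=n} f(k)·p_{n−k}(j−1)
p_1 = [2/3, 1/3]  (j = 0..1)
p_2 = [1/2, 7/18, 1/9]  (j = 0..2)
p_3 = [1/2, 5/18, 5/27, 1/27]  (j = 0..3)
p_4 = [1/3, 5/12, 17/108, 13/162, 1/81]  (j = 0..4)
p_5 = [0, 23/36, 13/54, 1/12, 8/243, 1/243]  (j = 0..5)
p_6 = [0, 13/36, 11/24, 1/8, 10/243, 19/1458, 1/729]  (j = 0..6)
E[N_6] = Σ j·p_6(j) = 11027/5832;  E[N_6²] = Σ j²·p_6(j) = 25387/5832
Var[N_6] = 25387/5832 − (11027/5832)² = 26462255/34012224


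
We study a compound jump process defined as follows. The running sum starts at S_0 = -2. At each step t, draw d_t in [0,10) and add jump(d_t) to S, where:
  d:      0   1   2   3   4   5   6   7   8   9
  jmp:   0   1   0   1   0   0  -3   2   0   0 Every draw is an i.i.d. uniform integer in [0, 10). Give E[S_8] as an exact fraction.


-6/5

Outcome values over d=0..9: [0, 1, 0, 1, 0, 0, -3, 2, 0, 0]
Σy = 1, Σy² = 15, M = 10
μ = 1/10 = 1/10,  σ² = 15/10 − (1/10)² = 149/100
E[S_8] = -2 + 8·(1/10) = -6/5


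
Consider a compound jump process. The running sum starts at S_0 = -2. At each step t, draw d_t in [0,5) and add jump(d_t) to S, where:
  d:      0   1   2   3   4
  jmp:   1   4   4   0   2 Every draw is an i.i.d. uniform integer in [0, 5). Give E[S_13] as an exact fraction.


133/5

Outcome values over d=0..4: [1, 4, 4, 0, 2]
Σy = 11, Σy² = 37, M = 5
μ = 11/5 = 11/5,  σ² = 37/5 − (11/5)² = 64/25
E[S_13] = -2 + 13·(11/5) = 133/5


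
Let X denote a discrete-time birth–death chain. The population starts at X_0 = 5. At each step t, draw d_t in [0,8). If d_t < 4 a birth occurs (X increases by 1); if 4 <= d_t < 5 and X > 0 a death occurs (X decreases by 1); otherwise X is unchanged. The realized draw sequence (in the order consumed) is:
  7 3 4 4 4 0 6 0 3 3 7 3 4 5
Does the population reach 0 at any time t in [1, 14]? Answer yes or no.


t=0: X=5, d=7 → hold, X_1=5
t=1: X=5, d=3 → birth, X_2=6
t=2: X=6, d=4 → death, X_3=5
t=3: X=5, d=4 → death, X_4=4
t=4: X=4, d=4 → death, X_5=3
t=5: X=3, d=0 → birth, X_6=4
t=6: X=4, d=6 → hold, X_7=4
t=7: X=4, d=0 → birth, X_8=5
t=8: X=5, d=3 → birth, X_9=6
t=9: X=6, d=3 → birth, X_10=7
t=10: X=7, d=7 → hold, X_11=7
t=11: X=7, d=3 → birth, X_12=8
t=12: X=8, d=4 → death, X_13=7
t=13: X=7, d=5 → hold, X_14=7

no


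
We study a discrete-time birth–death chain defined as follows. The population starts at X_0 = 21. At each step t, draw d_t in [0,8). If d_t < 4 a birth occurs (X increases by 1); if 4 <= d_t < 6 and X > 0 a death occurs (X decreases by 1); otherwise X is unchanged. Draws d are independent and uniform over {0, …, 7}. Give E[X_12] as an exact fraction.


X can drop by at most 1 per step and X_0 = 21 > T = 12, so X_t >= 21 − t >= 9 > 0 for every t <= 12: the floor at 0 (the 'and X > 0' condition) never binds. Hence X_12 = X_0 + Σ_{t<12} Y_t with i.i.d. increments Y_t = y(d_t) ∈ {+1, −1, 0}.
Outcome values over d=0..7: [1, 1, 1, 1, -1, -1, 0, 0]
Σy = 2, Σy² = 6, M = 8
μ = 2/8 = 1/4,  σ² = 6/8 − (1/4)² = 11/16
E[X_12] = 21 + 12·(1/4) = 24

24


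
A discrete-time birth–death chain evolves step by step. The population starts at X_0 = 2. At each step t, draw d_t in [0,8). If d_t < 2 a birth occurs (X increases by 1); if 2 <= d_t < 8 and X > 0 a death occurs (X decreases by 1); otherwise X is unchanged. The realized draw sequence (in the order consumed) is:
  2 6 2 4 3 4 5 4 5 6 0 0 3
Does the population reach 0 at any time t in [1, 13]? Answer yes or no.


t=0: X=2, d=2 → death, X_1=1
t=1: X=1, d=6 → death, X_2=0
t=2: X=0, d=2 → hold, X_3=0
t=3: X=0, d=4 → hold, X_4=0
t=4: X=0, d=3 → hold, X_5=0
t=5: X=0, d=4 → hold, X_6=0
t=6: X=0, d=5 → hold, X_7=0
t=7: X=0, d=4 → hold, X_8=0
t=8: X=0, d=5 → hold, X_9=0
t=9: X=0, d=6 → hold, X_10=0
t=10: X=0, d=0 → birth, X_11=1
t=11: X=1, d=0 → birth, X_12=2
t=12: X=2, d=3 → death, X_13=1

yes


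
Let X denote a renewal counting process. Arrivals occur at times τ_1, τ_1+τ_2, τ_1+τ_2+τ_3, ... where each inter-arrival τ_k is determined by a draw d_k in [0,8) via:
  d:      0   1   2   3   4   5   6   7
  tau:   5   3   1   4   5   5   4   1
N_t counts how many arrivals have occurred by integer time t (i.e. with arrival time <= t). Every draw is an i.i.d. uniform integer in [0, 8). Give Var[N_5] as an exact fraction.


Inter-arrival values over d=0..7: [5, 3, 1, 4, 5, 5, 4, 1]
Each d has probability 1/8, so the pmf of τ is: f(1) = 1/4, f(3) = 1/8, f(4) = 1/4, f(5) = 3/8
Let p_n(j) = P(N_n = j), with p_0 = [1]. Condition on τ_1: p_n(0) = P(τ > n), and for j >= 1, p_n(j) = Σ_{k<=n} f(k)·p_{n−k}(j−1)
p_1 = [3/4, 1/4]  (j = 0..1)
p_2 = [3/4, 3/16, 1/16]  (j = 0..2)
p_3 = [5/8, 5/16, 3/64, 1/64]  (j = 0..3)
p_4 = [3/8, 1/2, 7/64, 3/256, 1/256]  (j = 0..4)
p_5 = [0, 3/4, 27/128, 9/256, 3/1024, 1/1024]  (j = 0..5)
E[N_5] = Σ j·p_5(j) = 1325/1024;  E[N_5²] = Σ j²·p_5(j) = 2029/1024
Var[N_5] = 2029/1024 − (1325/1024)² = 322071/1048576

322071/1048576


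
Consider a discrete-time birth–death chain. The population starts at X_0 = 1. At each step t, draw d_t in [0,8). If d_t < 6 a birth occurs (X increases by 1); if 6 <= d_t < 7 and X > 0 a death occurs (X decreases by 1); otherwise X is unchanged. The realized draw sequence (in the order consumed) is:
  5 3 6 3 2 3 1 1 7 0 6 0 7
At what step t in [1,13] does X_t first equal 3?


2

t=0: X=1, d=5 → birth, X_1=2
t=1: X=2, d=3 → birth, X_2=3
t=2: X=3, d=6 → death, X_3=2
t=3: X=2, d=3 → birth, X_4=3
t=4: X=3, d=2 → birth, X_5=4
t=5: X=4, d=3 → birth, X_6=5
t=6: X=5, d=1 → birth, X_7=6
t=7: X=6, d=1 → birth, X_8=7
t=8: X=7, d=7 → hold, X_9=7
t=9: X=7, d=0 → birth, X_10=8
t=10: X=8, d=6 → death, X_11=7
t=11: X=7, d=0 → birth, X_12=8
t=12: X=8, d=7 → hold, X_13=8


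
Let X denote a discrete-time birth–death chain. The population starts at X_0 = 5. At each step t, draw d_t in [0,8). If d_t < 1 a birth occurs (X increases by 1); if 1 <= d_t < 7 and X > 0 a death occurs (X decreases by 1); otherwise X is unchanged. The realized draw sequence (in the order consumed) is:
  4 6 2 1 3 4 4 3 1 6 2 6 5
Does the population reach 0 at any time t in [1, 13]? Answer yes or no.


t=0: X=5, d=4 → death, X_1=4
t=1: X=4, d=6 → death, X_2=3
t=2: X=3, d=2 → death, X_3=2
t=3: X=2, d=1 → death, X_4=1
t=4: X=1, d=3 → death, X_5=0
t=5: X=0, d=4 → hold, X_6=0
t=6: X=0, d=4 → hold, X_7=0
t=7: X=0, d=3 → hold, X_8=0
t=8: X=0, d=1 → hold, X_9=0
t=9: X=0, d=6 → hold, X_10=0
t=10: X=0, d=2 → hold, X_11=0
t=11: X=0, d=6 → hold, X_12=0
t=12: X=0, d=5 → hold, X_13=0

yes


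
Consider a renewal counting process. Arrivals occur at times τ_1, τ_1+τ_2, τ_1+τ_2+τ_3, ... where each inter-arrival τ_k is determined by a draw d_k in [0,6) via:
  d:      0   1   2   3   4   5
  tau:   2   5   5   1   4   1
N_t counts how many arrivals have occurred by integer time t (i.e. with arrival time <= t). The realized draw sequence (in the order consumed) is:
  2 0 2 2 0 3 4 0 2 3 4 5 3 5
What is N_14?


draw d_1=2: τ_1=5, arrival time A_1=5
draw d_2=0: τ_2=2, arrival time A_2=7
draw d_3=2: τ_3=5, arrival time A_3=12
draw d_4=2: τ_4=5, arrival time A_4=17
draw d_5=0: τ_5=2, arrival time A_5=19
draw d_6=3: τ_6=1, arrival time A_6=20
draw d_7=4: τ_7=4, arrival time A_7=24
draw d_8=0: τ_8=2, arrival time A_8=26
draw d_9=2: τ_9=5, arrival time A_9=31
draw d_10=3: τ_10=1, arrival time A_10=32
draw d_11=4: τ_11=4, arrival time A_11=36
draw d_12=5: τ_12=1, arrival time A_12=37
draw d_13=3: τ_13=1, arrival time A_13=38
draw d_14=5: τ_14=1, arrival time A_14=39
N_t over t=0..14: 0:0 1:0 2:0 3:0 4:0 5:1 6:1 7:2 8:2 9:2 10:2 11:2 12:3 13:3 14:3

3


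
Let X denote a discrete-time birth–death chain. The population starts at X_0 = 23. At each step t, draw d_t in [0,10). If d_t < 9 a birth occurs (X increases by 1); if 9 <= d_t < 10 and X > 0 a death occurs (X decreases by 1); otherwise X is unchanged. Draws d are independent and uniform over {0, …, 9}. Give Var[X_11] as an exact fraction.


X can drop by at most 1 per step and X_0 = 23 > T = 11, so X_t >= 23 − t >= 12 > 0 for every t <= 11: the floor at 0 (the 'and X > 0' condition) never binds. Hence X_11 = X_0 + Σ_{t<11} Y_t with i.i.d. increments Y_t = y(d_t) ∈ {+1, −1, 0}.
Outcome values over d=0..9: [1, 1, 1, 1, 1, 1, 1, 1, 1, -1]
Σy = 8, Σy² = 10, M = 10
μ = 8/10 = 4/5,  σ² = 10/10 − (4/5)² = 9/25
Independent increments: Var[X_11] = 11·σ² = 11·(9/25) = 99/25

99/25


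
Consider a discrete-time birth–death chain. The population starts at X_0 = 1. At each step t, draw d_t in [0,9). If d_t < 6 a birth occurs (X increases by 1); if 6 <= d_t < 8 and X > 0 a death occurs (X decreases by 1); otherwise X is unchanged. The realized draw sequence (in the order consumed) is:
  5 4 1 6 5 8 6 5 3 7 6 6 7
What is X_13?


t=0: X=1, d=5 → birth, X_1=2
t=1: X=2, d=4 → birth, X_2=3
t=2: X=3, d=1 → birth, X_3=4
t=3: X=4, d=6 → death, X_4=3
t=4: X=3, d=5 → birth, X_5=4
t=5: X=4, d=8 → hold, X_6=4
t=6: X=4, d=6 → death, X_7=3
t=7: X=3, d=5 → birth, X_8=4
t=8: X=4, d=3 → birth, X_9=5
t=9: X=5, d=7 → death, X_10=4
t=10: X=4, d=6 → death, X_11=3
t=11: X=3, d=6 → death, X_12=2
t=12: X=2, d=7 → death, X_13=1

1


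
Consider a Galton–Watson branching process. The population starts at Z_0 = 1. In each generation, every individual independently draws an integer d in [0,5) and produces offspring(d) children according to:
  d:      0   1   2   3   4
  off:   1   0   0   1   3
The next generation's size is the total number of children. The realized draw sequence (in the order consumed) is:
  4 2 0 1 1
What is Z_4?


gen 0: Z_0=1, draws=[4], offspring=[3], Z_1=3
gen 1: Z_1=3, draws=[2, 0, 1], offspring=[0, 1, 0], Z_2=1
gen 2: Z_2=1, draws=[1], offspring=[0], Z_3=0
gen 3: Z_3=0, draws=[], offspring=[], Z_4=0

0


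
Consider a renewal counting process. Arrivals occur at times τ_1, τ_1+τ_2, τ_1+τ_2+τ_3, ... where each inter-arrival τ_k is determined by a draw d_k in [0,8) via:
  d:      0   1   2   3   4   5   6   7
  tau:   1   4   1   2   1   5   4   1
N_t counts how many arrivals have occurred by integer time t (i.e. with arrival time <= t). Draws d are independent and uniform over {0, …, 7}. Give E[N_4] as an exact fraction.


Inter-arrival values over d=0..7: [1, 4, 1, 2, 1, 5, 4, 1]
Each d has probability 1/8, so the pmf of τ is: f(1) = 1/2, f(2) = 1/8, f(4) = 1/4, f(5) = 1/8
Renewal equation for m(n) = E[N_n]: condition on τ_1 = k (if k <= n, one arrival plus a fresh copy on the remaining n−k steps): m(n) = F(n) + Σ_{k<=n} f(k)·m(n−k), where F(n) = P(τ <= n) and m(0) = 0
m(1) = F(1) = 1/2
m(2) = F(2) + f(1)·m(1) = 5/8 + 1/2·1/2 = 7/8
m(3) = F(3) + f(1)·m(2) + f(2)·m(1) = 5/8 + 1/2·7/8 + 1/8·1/2 = 9/8
m(4) = F(4) + f(1)·m(3) + f(2)·m(2) = 7/8 + 1/2·9/8 + 1/8·7/8 = 99/64
E[N_4] = m(4) = 99/64

99/64


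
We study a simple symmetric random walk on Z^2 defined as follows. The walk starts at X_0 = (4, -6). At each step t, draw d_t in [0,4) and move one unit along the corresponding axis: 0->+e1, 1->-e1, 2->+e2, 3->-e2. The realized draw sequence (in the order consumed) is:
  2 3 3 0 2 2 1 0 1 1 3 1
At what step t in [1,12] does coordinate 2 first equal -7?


t=0: X=(4, -6), d=2 → +e2, X_1=(4, -5)
t=1: X=(4, -5), d=3 → -e2, X_2=(4, -6)
t=2: X=(4, -6), d=3 → -e2, X_3=(4, -7)
t=3: X=(4, -7), d=0 → +e1, X_4=(5, -7)
t=4: X=(5, -7), d=2 → +e2, X_5=(5, -6)
t=5: X=(5, -6), d=2 → +e2, X_6=(5, -5)
t=6: X=(5, -5), d=1 → -e1, X_7=(4, -5)
t=7: X=(4, -5), d=0 → +e1, X_8=(5, -5)
t=8: X=(5, -5), d=1 → -e1, X_9=(4, -5)
t=9: X=(4, -5), d=1 → -e1, X_10=(3, -5)
t=10: X=(3, -5), d=3 → -e2, X_11=(3, -6)
t=11: X=(3, -6), d=1 → -e1, X_12=(2, -6)

3


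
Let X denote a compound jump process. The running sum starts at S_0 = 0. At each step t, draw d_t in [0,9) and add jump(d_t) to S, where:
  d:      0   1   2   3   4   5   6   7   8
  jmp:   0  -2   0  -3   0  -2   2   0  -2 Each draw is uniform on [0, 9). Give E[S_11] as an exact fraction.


-77/9

Outcome values over d=0..8: [0, -2, 0, -3, 0, -2, 2, 0, -2]
Σy = -7, Σy² = 25, M = 9
μ = -7/9 = -7/9,  σ² = 25/9 − (-7/9)² = 176/81
E[S_11] = 0 + 11·(-7/9) = -77/9


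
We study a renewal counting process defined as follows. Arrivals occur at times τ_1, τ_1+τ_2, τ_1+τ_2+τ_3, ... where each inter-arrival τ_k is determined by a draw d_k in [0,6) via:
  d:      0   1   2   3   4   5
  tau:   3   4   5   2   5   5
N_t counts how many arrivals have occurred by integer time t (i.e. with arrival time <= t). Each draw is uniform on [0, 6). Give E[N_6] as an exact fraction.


Inter-arrival values over d=0..5: [3, 4, 5, 2, 5, 5]
Each d has probability 1/6, so the pmf of τ is: f(2) = 1/6, f(3) = 1/6, f(4) = 1/6, f(5) = 1/2
Renewal equation for m(n) = E[N_n]: condition on τ_1 = k (if k <= n, one arrival plus a fresh copy on the remaining n−k steps): m(n) = F(n) + Σ_{k<=n} f(k)·m(n−k), where F(n) = P(τ <= n) and m(0) = 0
m(1) = F(1) = 0
m(2) = F(2) = 1/6
m(3) = F(3) = 1/3
m(4) = F(4) + f(2)·m(2) = 1/2 + 1/6·1/6 = 19/36
m(5) = F(5) + f(2)·m(3) + f(3)·m(2) = 1 + 1/6·1/3 + 1/6·1/6 = 13/12
m(6) = F(6) + f(2)·m(4) + f(3)·m(3) + f(4)·m(2) = 1 + 1/6·19/36 + 1/6·1/3 + 1/6·1/6 = 253/216
E[N_6] = m(6) = 253/216

253/216
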